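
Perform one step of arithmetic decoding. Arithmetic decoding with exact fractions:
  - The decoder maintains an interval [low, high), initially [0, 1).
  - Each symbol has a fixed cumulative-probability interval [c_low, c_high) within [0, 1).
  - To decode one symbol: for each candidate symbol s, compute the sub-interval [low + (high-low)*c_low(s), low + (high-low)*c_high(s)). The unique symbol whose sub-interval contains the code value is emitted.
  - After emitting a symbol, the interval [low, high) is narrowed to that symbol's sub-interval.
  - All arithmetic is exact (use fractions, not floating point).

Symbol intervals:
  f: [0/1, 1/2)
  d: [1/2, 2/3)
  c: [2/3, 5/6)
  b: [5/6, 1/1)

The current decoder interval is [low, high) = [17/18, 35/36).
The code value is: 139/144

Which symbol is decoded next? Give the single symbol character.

Interval width = high − low = 35/36 − 17/18 = 1/36
Scaled code = (code − low) / width = (139/144 − 17/18) / 1/36 = 3/4
  f: [0/1, 1/2) 
  d: [1/2, 2/3) 
  c: [2/3, 5/6) ← scaled code falls here ✓
  b: [5/6, 1/1) 

Answer: c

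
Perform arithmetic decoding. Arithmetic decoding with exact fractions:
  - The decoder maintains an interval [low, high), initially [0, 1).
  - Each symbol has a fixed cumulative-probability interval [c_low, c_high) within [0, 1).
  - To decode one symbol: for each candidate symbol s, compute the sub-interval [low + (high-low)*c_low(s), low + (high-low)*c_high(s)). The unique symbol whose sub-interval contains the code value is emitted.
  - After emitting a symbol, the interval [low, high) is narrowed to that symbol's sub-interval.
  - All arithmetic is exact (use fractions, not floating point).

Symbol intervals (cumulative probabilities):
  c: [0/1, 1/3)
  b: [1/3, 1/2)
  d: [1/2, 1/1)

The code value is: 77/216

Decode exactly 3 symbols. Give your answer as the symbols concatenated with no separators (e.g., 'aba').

Step 1: interval [0/1, 1/1), width = 1/1 - 0/1 = 1/1
  'c': [0/1 + 1/1*0/1, 0/1 + 1/1*1/3) = [0/1, 1/3)
  'b': [0/1 + 1/1*1/3, 0/1 + 1/1*1/2) = [1/3, 1/2) <- contains code 77/216
  'd': [0/1 + 1/1*1/2, 0/1 + 1/1*1/1) = [1/2, 1/1)
  emit 'b', narrow to [1/3, 1/2)
Step 2: interval [1/3, 1/2), width = 1/2 - 1/3 = 1/6
  'c': [1/3 + 1/6*0/1, 1/3 + 1/6*1/3) = [1/3, 7/18) <- contains code 77/216
  'b': [1/3 + 1/6*1/3, 1/3 + 1/6*1/2) = [7/18, 5/12)
  'd': [1/3 + 1/6*1/2, 1/3 + 1/6*1/1) = [5/12, 1/2)
  emit 'c', narrow to [1/3, 7/18)
Step 3: interval [1/3, 7/18), width = 7/18 - 1/3 = 1/18
  'c': [1/3 + 1/18*0/1, 1/3 + 1/18*1/3) = [1/3, 19/54)
  'b': [1/3 + 1/18*1/3, 1/3 + 1/18*1/2) = [19/54, 13/36) <- contains code 77/216
  'd': [1/3 + 1/18*1/2, 1/3 + 1/18*1/1) = [13/36, 7/18)
  emit 'b', narrow to [19/54, 13/36)

Answer: bcb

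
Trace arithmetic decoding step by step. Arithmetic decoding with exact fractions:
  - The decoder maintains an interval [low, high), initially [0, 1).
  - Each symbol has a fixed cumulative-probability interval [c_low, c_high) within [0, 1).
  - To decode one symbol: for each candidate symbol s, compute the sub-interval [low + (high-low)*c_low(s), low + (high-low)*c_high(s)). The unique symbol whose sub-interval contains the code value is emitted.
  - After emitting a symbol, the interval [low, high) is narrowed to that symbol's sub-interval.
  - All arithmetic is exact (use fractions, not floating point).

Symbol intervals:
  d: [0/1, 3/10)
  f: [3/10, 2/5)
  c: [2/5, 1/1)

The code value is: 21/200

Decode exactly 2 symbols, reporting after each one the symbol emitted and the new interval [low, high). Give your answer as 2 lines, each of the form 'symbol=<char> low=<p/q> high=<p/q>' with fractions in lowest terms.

Step 1: interval [0/1, 1/1), width = 1/1 - 0/1 = 1/1
  'd': [0/1 + 1/1*0/1, 0/1 + 1/1*3/10) = [0/1, 3/10) <- contains code 21/200
  'f': [0/1 + 1/1*3/10, 0/1 + 1/1*2/5) = [3/10, 2/5)
  'c': [0/1 + 1/1*2/5, 0/1 + 1/1*1/1) = [2/5, 1/1)
  emit 'd', narrow to [0/1, 3/10)
Step 2: interval [0/1, 3/10), width = 3/10 - 0/1 = 3/10
  'd': [0/1 + 3/10*0/1, 0/1 + 3/10*3/10) = [0/1, 9/100)
  'f': [0/1 + 3/10*3/10, 0/1 + 3/10*2/5) = [9/100, 3/25) <- contains code 21/200
  'c': [0/1 + 3/10*2/5, 0/1 + 3/10*1/1) = [3/25, 3/10)
  emit 'f', narrow to [9/100, 3/25)

Answer: symbol=d low=0/1 high=3/10
symbol=f low=9/100 high=3/25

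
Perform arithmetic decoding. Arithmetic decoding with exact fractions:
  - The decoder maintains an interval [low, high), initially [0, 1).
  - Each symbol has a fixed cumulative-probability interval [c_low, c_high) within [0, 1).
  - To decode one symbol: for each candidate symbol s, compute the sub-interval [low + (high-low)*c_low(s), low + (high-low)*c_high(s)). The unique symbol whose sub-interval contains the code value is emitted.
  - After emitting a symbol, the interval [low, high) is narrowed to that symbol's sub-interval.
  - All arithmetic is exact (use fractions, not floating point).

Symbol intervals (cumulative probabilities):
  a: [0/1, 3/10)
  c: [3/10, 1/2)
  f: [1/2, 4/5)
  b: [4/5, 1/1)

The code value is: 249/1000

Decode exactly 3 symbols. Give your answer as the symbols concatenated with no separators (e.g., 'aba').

Step 1: interval [0/1, 1/1), width = 1/1 - 0/1 = 1/1
  'a': [0/1 + 1/1*0/1, 0/1 + 1/1*3/10) = [0/1, 3/10) <- contains code 249/1000
  'c': [0/1 + 1/1*3/10, 0/1 + 1/1*1/2) = [3/10, 1/2)
  'f': [0/1 + 1/1*1/2, 0/1 + 1/1*4/5) = [1/2, 4/5)
  'b': [0/1 + 1/1*4/5, 0/1 + 1/1*1/1) = [4/5, 1/1)
  emit 'a', narrow to [0/1, 3/10)
Step 2: interval [0/1, 3/10), width = 3/10 - 0/1 = 3/10
  'a': [0/1 + 3/10*0/1, 0/1 + 3/10*3/10) = [0/1, 9/100)
  'c': [0/1 + 3/10*3/10, 0/1 + 3/10*1/2) = [9/100, 3/20)
  'f': [0/1 + 3/10*1/2, 0/1 + 3/10*4/5) = [3/20, 6/25)
  'b': [0/1 + 3/10*4/5, 0/1 + 3/10*1/1) = [6/25, 3/10) <- contains code 249/1000
  emit 'b', narrow to [6/25, 3/10)
Step 3: interval [6/25, 3/10), width = 3/10 - 6/25 = 3/50
  'a': [6/25 + 3/50*0/1, 6/25 + 3/50*3/10) = [6/25, 129/500) <- contains code 249/1000
  'c': [6/25 + 3/50*3/10, 6/25 + 3/50*1/2) = [129/500, 27/100)
  'f': [6/25 + 3/50*1/2, 6/25 + 3/50*4/5) = [27/100, 36/125)
  'b': [6/25 + 3/50*4/5, 6/25 + 3/50*1/1) = [36/125, 3/10)
  emit 'a', narrow to [6/25, 129/500)

Answer: aba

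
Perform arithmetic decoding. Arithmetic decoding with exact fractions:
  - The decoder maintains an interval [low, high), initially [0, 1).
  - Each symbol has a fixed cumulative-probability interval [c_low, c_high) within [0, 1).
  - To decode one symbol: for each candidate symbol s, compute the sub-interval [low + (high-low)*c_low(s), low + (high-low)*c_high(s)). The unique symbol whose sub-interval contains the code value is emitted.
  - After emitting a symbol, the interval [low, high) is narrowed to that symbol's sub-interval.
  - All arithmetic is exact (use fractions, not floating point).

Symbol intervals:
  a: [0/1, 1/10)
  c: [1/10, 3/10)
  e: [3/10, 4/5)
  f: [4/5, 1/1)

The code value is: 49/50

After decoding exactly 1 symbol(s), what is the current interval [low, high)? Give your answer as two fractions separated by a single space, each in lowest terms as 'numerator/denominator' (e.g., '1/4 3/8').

Answer: 4/5 1/1

Derivation:
Step 1: interval [0/1, 1/1), width = 1/1 - 0/1 = 1/1
  'a': [0/1 + 1/1*0/1, 0/1 + 1/1*1/10) = [0/1, 1/10)
  'c': [0/1 + 1/1*1/10, 0/1 + 1/1*3/10) = [1/10, 3/10)
  'e': [0/1 + 1/1*3/10, 0/1 + 1/1*4/5) = [3/10, 4/5)
  'f': [0/1 + 1/1*4/5, 0/1 + 1/1*1/1) = [4/5, 1/1) <- contains code 49/50
  emit 'f', narrow to [4/5, 1/1)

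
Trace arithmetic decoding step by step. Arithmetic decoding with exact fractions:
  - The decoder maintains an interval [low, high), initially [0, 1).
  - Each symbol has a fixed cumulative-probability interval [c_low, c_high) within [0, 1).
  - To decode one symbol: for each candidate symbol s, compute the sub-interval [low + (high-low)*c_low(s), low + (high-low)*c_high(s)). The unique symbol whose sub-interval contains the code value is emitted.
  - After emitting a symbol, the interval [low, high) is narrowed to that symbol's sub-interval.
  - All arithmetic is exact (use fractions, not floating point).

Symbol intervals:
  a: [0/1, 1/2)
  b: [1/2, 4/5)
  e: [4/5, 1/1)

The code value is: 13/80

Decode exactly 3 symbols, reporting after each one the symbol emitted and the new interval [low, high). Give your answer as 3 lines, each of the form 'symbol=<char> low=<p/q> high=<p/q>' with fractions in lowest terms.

Answer: symbol=a low=0/1 high=1/2
symbol=a low=0/1 high=1/4
symbol=b low=1/8 high=1/5

Derivation:
Step 1: interval [0/1, 1/1), width = 1/1 - 0/1 = 1/1
  'a': [0/1 + 1/1*0/1, 0/1 + 1/1*1/2) = [0/1, 1/2) <- contains code 13/80
  'b': [0/1 + 1/1*1/2, 0/1 + 1/1*4/5) = [1/2, 4/5)
  'e': [0/1 + 1/1*4/5, 0/1 + 1/1*1/1) = [4/5, 1/1)
  emit 'a', narrow to [0/1, 1/2)
Step 2: interval [0/1, 1/2), width = 1/2 - 0/1 = 1/2
  'a': [0/1 + 1/2*0/1, 0/1 + 1/2*1/2) = [0/1, 1/4) <- contains code 13/80
  'b': [0/1 + 1/2*1/2, 0/1 + 1/2*4/5) = [1/4, 2/5)
  'e': [0/1 + 1/2*4/5, 0/1 + 1/2*1/1) = [2/5, 1/2)
  emit 'a', narrow to [0/1, 1/4)
Step 3: interval [0/1, 1/4), width = 1/4 - 0/1 = 1/4
  'a': [0/1 + 1/4*0/1, 0/1 + 1/4*1/2) = [0/1, 1/8)
  'b': [0/1 + 1/4*1/2, 0/1 + 1/4*4/5) = [1/8, 1/5) <- contains code 13/80
  'e': [0/1 + 1/4*4/5, 0/1 + 1/4*1/1) = [1/5, 1/4)
  emit 'b', narrow to [1/8, 1/5)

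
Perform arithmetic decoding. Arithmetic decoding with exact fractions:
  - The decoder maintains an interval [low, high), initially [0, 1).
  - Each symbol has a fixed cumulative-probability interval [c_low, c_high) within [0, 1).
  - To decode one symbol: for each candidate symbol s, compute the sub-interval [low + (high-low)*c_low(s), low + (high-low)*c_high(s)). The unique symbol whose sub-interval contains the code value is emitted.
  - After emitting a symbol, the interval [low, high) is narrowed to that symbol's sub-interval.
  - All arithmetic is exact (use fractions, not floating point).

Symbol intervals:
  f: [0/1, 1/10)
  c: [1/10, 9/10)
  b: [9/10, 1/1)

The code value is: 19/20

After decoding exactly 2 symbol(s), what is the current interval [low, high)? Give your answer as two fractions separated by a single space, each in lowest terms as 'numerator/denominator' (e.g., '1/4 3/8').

Answer: 91/100 99/100

Derivation:
Step 1: interval [0/1, 1/1), width = 1/1 - 0/1 = 1/1
  'f': [0/1 + 1/1*0/1, 0/1 + 1/1*1/10) = [0/1, 1/10)
  'c': [0/1 + 1/1*1/10, 0/1 + 1/1*9/10) = [1/10, 9/10)
  'b': [0/1 + 1/1*9/10, 0/1 + 1/1*1/1) = [9/10, 1/1) <- contains code 19/20
  emit 'b', narrow to [9/10, 1/1)
Step 2: interval [9/10, 1/1), width = 1/1 - 9/10 = 1/10
  'f': [9/10 + 1/10*0/1, 9/10 + 1/10*1/10) = [9/10, 91/100)
  'c': [9/10 + 1/10*1/10, 9/10 + 1/10*9/10) = [91/100, 99/100) <- contains code 19/20
  'b': [9/10 + 1/10*9/10, 9/10 + 1/10*1/1) = [99/100, 1/1)
  emit 'c', narrow to [91/100, 99/100)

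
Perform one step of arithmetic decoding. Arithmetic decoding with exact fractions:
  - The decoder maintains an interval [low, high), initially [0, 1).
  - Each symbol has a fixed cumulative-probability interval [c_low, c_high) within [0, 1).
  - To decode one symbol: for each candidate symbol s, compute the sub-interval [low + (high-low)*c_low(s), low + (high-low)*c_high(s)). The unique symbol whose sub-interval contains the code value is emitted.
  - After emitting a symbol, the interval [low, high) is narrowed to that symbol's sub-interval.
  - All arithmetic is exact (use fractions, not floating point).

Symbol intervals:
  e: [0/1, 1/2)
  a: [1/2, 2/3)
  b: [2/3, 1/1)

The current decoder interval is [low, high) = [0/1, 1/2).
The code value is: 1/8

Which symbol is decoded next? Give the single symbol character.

Answer: e

Derivation:
Interval width = high − low = 1/2 − 0/1 = 1/2
Scaled code = (code − low) / width = (1/8 − 0/1) / 1/2 = 1/4
  e: [0/1, 1/2) ← scaled code falls here ✓
  a: [1/2, 2/3) 
  b: [2/3, 1/1) 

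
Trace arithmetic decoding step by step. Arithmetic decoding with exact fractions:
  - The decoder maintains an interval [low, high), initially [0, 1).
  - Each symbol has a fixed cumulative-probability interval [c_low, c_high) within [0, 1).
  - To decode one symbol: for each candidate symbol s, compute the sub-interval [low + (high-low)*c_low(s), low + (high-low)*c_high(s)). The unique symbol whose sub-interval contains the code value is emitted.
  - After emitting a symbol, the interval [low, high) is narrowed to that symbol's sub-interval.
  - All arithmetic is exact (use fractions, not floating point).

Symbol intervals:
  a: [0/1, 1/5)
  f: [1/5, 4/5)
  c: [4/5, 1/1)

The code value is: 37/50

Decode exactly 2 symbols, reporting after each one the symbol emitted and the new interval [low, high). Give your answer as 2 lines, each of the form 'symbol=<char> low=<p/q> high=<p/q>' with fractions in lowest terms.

Answer: symbol=f low=1/5 high=4/5
symbol=c low=17/25 high=4/5

Derivation:
Step 1: interval [0/1, 1/1), width = 1/1 - 0/1 = 1/1
  'a': [0/1 + 1/1*0/1, 0/1 + 1/1*1/5) = [0/1, 1/5)
  'f': [0/1 + 1/1*1/5, 0/1 + 1/1*4/5) = [1/5, 4/5) <- contains code 37/50
  'c': [0/1 + 1/1*4/5, 0/1 + 1/1*1/1) = [4/5, 1/1)
  emit 'f', narrow to [1/5, 4/5)
Step 2: interval [1/5, 4/5), width = 4/5 - 1/5 = 3/5
  'a': [1/5 + 3/5*0/1, 1/5 + 3/5*1/5) = [1/5, 8/25)
  'f': [1/5 + 3/5*1/5, 1/5 + 3/5*4/5) = [8/25, 17/25)
  'c': [1/5 + 3/5*4/5, 1/5 + 3/5*1/1) = [17/25, 4/5) <- contains code 37/50
  emit 'c', narrow to [17/25, 4/5)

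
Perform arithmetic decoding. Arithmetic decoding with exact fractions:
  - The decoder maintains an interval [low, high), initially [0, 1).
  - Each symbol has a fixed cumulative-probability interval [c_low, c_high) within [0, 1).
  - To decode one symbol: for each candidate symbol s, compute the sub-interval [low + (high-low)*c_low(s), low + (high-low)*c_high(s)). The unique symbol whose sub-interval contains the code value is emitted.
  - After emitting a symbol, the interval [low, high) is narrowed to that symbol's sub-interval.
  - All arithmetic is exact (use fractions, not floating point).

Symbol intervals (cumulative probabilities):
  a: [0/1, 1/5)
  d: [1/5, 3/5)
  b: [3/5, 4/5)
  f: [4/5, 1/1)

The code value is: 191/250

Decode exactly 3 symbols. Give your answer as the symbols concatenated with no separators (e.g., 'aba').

Step 1: interval [0/1, 1/1), width = 1/1 - 0/1 = 1/1
  'a': [0/1 + 1/1*0/1, 0/1 + 1/1*1/5) = [0/1, 1/5)
  'd': [0/1 + 1/1*1/5, 0/1 + 1/1*3/5) = [1/5, 3/5)
  'b': [0/1 + 1/1*3/5, 0/1 + 1/1*4/5) = [3/5, 4/5) <- contains code 191/250
  'f': [0/1 + 1/1*4/5, 0/1 + 1/1*1/1) = [4/5, 1/1)
  emit 'b', narrow to [3/5, 4/5)
Step 2: interval [3/5, 4/5), width = 4/5 - 3/5 = 1/5
  'a': [3/5 + 1/5*0/1, 3/5 + 1/5*1/5) = [3/5, 16/25)
  'd': [3/5 + 1/5*1/5, 3/5 + 1/5*3/5) = [16/25, 18/25)
  'b': [3/5 + 1/5*3/5, 3/5 + 1/5*4/5) = [18/25, 19/25)
  'f': [3/5 + 1/5*4/5, 3/5 + 1/5*1/1) = [19/25, 4/5) <- contains code 191/250
  emit 'f', narrow to [19/25, 4/5)
Step 3: interval [19/25, 4/5), width = 4/5 - 19/25 = 1/25
  'a': [19/25 + 1/25*0/1, 19/25 + 1/25*1/5) = [19/25, 96/125) <- contains code 191/250
  'd': [19/25 + 1/25*1/5, 19/25 + 1/25*3/5) = [96/125, 98/125)
  'b': [19/25 + 1/25*3/5, 19/25 + 1/25*4/5) = [98/125, 99/125)
  'f': [19/25 + 1/25*4/5, 19/25 + 1/25*1/1) = [99/125, 4/5)
  emit 'a', narrow to [19/25, 96/125)

Answer: bfa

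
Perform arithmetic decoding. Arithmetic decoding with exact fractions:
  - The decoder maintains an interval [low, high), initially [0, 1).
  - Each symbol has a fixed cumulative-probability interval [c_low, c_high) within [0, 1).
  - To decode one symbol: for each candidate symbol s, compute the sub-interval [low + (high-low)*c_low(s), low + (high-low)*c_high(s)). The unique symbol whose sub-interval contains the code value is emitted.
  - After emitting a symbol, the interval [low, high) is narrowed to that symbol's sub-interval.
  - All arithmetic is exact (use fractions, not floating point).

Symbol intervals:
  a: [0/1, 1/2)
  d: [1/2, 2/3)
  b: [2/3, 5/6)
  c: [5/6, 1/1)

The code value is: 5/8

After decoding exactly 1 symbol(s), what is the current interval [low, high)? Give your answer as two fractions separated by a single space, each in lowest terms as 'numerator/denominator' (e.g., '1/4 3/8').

Answer: 1/2 2/3

Derivation:
Step 1: interval [0/1, 1/1), width = 1/1 - 0/1 = 1/1
  'a': [0/1 + 1/1*0/1, 0/1 + 1/1*1/2) = [0/1, 1/2)
  'd': [0/1 + 1/1*1/2, 0/1 + 1/1*2/3) = [1/2, 2/3) <- contains code 5/8
  'b': [0/1 + 1/1*2/3, 0/1 + 1/1*5/6) = [2/3, 5/6)
  'c': [0/1 + 1/1*5/6, 0/1 + 1/1*1/1) = [5/6, 1/1)
  emit 'd', narrow to [1/2, 2/3)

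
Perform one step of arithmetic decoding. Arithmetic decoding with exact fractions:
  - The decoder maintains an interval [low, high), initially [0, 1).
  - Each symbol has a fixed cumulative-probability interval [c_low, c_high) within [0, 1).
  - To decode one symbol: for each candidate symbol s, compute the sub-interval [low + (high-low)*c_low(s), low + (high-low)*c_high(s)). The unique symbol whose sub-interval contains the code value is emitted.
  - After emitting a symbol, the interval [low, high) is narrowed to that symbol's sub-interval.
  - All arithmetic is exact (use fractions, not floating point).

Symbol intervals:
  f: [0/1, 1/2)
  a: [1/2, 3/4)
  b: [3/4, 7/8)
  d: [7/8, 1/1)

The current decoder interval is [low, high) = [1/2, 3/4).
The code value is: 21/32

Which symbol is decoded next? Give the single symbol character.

Answer: a

Derivation:
Interval width = high − low = 3/4 − 1/2 = 1/4
Scaled code = (code − low) / width = (21/32 − 1/2) / 1/4 = 5/8
  f: [0/1, 1/2) 
  a: [1/2, 3/4) ← scaled code falls here ✓
  b: [3/4, 7/8) 
  d: [7/8, 1/1) 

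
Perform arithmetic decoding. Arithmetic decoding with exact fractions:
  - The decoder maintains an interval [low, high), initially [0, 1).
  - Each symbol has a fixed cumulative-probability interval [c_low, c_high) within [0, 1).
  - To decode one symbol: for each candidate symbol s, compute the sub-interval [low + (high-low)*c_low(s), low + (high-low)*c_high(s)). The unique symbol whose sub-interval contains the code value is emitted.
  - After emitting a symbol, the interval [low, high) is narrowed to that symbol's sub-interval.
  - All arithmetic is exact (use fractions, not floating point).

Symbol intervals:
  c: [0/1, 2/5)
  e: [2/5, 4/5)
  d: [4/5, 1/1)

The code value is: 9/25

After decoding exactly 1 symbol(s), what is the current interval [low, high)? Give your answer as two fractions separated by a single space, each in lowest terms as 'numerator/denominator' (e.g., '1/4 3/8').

Step 1: interval [0/1, 1/1), width = 1/1 - 0/1 = 1/1
  'c': [0/1 + 1/1*0/1, 0/1 + 1/1*2/5) = [0/1, 2/5) <- contains code 9/25
  'e': [0/1 + 1/1*2/5, 0/1 + 1/1*4/5) = [2/5, 4/5)
  'd': [0/1 + 1/1*4/5, 0/1 + 1/1*1/1) = [4/5, 1/1)
  emit 'c', narrow to [0/1, 2/5)

Answer: 0/1 2/5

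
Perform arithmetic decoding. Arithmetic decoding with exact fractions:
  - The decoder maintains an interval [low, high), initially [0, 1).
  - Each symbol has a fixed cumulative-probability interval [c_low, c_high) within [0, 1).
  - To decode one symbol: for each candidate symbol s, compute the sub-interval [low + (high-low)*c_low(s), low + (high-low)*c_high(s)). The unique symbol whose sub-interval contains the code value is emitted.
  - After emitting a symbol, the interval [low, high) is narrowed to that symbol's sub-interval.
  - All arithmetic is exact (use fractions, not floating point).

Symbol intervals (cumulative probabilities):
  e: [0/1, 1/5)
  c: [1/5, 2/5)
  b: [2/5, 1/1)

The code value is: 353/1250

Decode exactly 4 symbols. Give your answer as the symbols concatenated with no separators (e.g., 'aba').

Answer: cbee

Derivation:
Step 1: interval [0/1, 1/1), width = 1/1 - 0/1 = 1/1
  'e': [0/1 + 1/1*0/1, 0/1 + 1/1*1/5) = [0/1, 1/5)
  'c': [0/1 + 1/1*1/5, 0/1 + 1/1*2/5) = [1/5, 2/5) <- contains code 353/1250
  'b': [0/1 + 1/1*2/5, 0/1 + 1/1*1/1) = [2/5, 1/1)
  emit 'c', narrow to [1/5, 2/5)
Step 2: interval [1/5, 2/5), width = 2/5 - 1/5 = 1/5
  'e': [1/5 + 1/5*0/1, 1/5 + 1/5*1/5) = [1/5, 6/25)
  'c': [1/5 + 1/5*1/5, 1/5 + 1/5*2/5) = [6/25, 7/25)
  'b': [1/5 + 1/5*2/5, 1/5 + 1/5*1/1) = [7/25, 2/5) <- contains code 353/1250
  emit 'b', narrow to [7/25, 2/5)
Step 3: interval [7/25, 2/5), width = 2/5 - 7/25 = 3/25
  'e': [7/25 + 3/25*0/1, 7/25 + 3/25*1/5) = [7/25, 38/125) <- contains code 353/1250
  'c': [7/25 + 3/25*1/5, 7/25 + 3/25*2/5) = [38/125, 41/125)
  'b': [7/25 + 3/25*2/5, 7/25 + 3/25*1/1) = [41/125, 2/5)
  emit 'e', narrow to [7/25, 38/125)
Step 4: interval [7/25, 38/125), width = 38/125 - 7/25 = 3/125
  'e': [7/25 + 3/125*0/1, 7/25 + 3/125*1/5) = [7/25, 178/625) <- contains code 353/1250
  'c': [7/25 + 3/125*1/5, 7/25 + 3/125*2/5) = [178/625, 181/625)
  'b': [7/25 + 3/125*2/5, 7/25 + 3/125*1/1) = [181/625, 38/125)
  emit 'e', narrow to [7/25, 178/625)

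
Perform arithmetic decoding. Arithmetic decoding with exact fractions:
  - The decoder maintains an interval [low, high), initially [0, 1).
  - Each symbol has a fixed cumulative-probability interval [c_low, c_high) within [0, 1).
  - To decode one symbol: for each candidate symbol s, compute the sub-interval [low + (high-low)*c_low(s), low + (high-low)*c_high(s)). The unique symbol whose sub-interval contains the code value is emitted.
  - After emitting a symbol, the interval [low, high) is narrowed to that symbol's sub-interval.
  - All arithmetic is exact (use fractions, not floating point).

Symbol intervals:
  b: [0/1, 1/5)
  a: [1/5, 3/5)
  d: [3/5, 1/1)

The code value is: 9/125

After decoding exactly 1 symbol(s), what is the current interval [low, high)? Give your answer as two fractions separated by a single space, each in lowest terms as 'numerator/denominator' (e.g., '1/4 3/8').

Answer: 0/1 1/5

Derivation:
Step 1: interval [0/1, 1/1), width = 1/1 - 0/1 = 1/1
  'b': [0/1 + 1/1*0/1, 0/1 + 1/1*1/5) = [0/1, 1/5) <- contains code 9/125
  'a': [0/1 + 1/1*1/5, 0/1 + 1/1*3/5) = [1/5, 3/5)
  'd': [0/1 + 1/1*3/5, 0/1 + 1/1*1/1) = [3/5, 1/1)
  emit 'b', narrow to [0/1, 1/5)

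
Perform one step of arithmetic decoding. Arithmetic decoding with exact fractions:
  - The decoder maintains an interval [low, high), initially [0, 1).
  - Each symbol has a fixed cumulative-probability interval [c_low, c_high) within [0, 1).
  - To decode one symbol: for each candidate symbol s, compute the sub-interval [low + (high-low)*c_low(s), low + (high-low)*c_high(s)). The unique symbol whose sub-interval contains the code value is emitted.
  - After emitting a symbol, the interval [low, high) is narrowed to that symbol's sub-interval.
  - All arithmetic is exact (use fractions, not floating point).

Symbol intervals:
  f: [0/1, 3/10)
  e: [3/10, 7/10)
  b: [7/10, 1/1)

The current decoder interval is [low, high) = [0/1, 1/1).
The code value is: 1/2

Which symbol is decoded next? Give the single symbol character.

Interval width = high − low = 1/1 − 0/1 = 1/1
Scaled code = (code − low) / width = (1/2 − 0/1) / 1/1 = 1/2
  f: [0/1, 3/10) 
  e: [3/10, 7/10) ← scaled code falls here ✓
  b: [7/10, 1/1) 

Answer: e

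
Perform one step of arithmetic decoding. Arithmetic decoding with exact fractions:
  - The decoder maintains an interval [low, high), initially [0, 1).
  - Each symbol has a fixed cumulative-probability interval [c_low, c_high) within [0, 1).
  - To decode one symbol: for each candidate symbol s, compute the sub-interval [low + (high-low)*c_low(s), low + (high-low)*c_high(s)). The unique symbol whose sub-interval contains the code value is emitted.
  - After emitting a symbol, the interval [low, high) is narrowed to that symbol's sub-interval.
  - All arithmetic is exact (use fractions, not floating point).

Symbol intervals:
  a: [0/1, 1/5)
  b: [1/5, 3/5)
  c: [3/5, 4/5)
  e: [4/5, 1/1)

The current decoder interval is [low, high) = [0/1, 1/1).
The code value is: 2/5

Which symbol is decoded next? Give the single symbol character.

Interval width = high − low = 1/1 − 0/1 = 1/1
Scaled code = (code − low) / width = (2/5 − 0/1) / 1/1 = 2/5
  a: [0/1, 1/5) 
  b: [1/5, 3/5) ← scaled code falls here ✓
  c: [3/5, 4/5) 
  e: [4/5, 1/1) 

Answer: b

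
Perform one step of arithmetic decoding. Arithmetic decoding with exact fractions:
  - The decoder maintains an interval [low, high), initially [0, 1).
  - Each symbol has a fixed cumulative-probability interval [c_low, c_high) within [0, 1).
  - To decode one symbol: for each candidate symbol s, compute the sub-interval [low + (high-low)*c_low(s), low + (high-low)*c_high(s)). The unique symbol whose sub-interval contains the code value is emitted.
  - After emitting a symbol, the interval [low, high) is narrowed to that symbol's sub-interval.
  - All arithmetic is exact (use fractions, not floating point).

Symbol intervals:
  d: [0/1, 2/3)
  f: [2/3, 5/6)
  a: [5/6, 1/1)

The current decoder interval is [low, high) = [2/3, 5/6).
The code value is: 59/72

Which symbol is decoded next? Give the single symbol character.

Answer: a

Derivation:
Interval width = high − low = 5/6 − 2/3 = 1/6
Scaled code = (code − low) / width = (59/72 − 2/3) / 1/6 = 11/12
  d: [0/1, 2/3) 
  f: [2/3, 5/6) 
  a: [5/6, 1/1) ← scaled code falls here ✓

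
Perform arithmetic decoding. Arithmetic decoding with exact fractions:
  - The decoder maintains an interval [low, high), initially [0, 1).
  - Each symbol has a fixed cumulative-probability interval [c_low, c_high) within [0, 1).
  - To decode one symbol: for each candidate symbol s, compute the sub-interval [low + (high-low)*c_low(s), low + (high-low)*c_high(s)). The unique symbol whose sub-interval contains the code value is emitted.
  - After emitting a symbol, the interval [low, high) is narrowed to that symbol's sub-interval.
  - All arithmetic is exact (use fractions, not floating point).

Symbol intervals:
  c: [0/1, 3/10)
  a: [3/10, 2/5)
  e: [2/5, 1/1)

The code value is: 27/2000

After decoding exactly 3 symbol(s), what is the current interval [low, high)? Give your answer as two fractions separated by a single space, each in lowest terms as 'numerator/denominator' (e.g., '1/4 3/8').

Step 1: interval [0/1, 1/1), width = 1/1 - 0/1 = 1/1
  'c': [0/1 + 1/1*0/1, 0/1 + 1/1*3/10) = [0/1, 3/10) <- contains code 27/2000
  'a': [0/1 + 1/1*3/10, 0/1 + 1/1*2/5) = [3/10, 2/5)
  'e': [0/1 + 1/1*2/5, 0/1 + 1/1*1/1) = [2/5, 1/1)
  emit 'c', narrow to [0/1, 3/10)
Step 2: interval [0/1, 3/10), width = 3/10 - 0/1 = 3/10
  'c': [0/1 + 3/10*0/1, 0/1 + 3/10*3/10) = [0/1, 9/100) <- contains code 27/2000
  'a': [0/1 + 3/10*3/10, 0/1 + 3/10*2/5) = [9/100, 3/25)
  'e': [0/1 + 3/10*2/5, 0/1 + 3/10*1/1) = [3/25, 3/10)
  emit 'c', narrow to [0/1, 9/100)
Step 3: interval [0/1, 9/100), width = 9/100 - 0/1 = 9/100
  'c': [0/1 + 9/100*0/1, 0/1 + 9/100*3/10) = [0/1, 27/1000) <- contains code 27/2000
  'a': [0/1 + 9/100*3/10, 0/1 + 9/100*2/5) = [27/1000, 9/250)
  'e': [0/1 + 9/100*2/5, 0/1 + 9/100*1/1) = [9/250, 9/100)
  emit 'c', narrow to [0/1, 27/1000)

Answer: 0/1 27/1000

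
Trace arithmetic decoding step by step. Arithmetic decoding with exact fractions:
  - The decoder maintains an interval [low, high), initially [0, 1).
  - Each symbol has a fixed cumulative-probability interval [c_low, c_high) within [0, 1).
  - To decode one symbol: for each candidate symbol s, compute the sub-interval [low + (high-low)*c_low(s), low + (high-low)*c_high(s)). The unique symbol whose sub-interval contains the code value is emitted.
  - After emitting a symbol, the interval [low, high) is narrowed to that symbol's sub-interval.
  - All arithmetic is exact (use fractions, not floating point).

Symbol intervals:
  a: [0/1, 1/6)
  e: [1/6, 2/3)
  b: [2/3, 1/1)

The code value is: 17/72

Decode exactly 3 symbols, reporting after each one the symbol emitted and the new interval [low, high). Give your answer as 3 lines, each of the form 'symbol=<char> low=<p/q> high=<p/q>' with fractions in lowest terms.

Step 1: interval [0/1, 1/1), width = 1/1 - 0/1 = 1/1
  'a': [0/1 + 1/1*0/1, 0/1 + 1/1*1/6) = [0/1, 1/6)
  'e': [0/1 + 1/1*1/6, 0/1 + 1/1*2/3) = [1/6, 2/3) <- contains code 17/72
  'b': [0/1 + 1/1*2/3, 0/1 + 1/1*1/1) = [2/3, 1/1)
  emit 'e', narrow to [1/6, 2/3)
Step 2: interval [1/6, 2/3), width = 2/3 - 1/6 = 1/2
  'a': [1/6 + 1/2*0/1, 1/6 + 1/2*1/6) = [1/6, 1/4) <- contains code 17/72
  'e': [1/6 + 1/2*1/6, 1/6 + 1/2*2/3) = [1/4, 1/2)
  'b': [1/6 + 1/2*2/3, 1/6 + 1/2*1/1) = [1/2, 2/3)
  emit 'a', narrow to [1/6, 1/4)
Step 3: interval [1/6, 1/4), width = 1/4 - 1/6 = 1/12
  'a': [1/6 + 1/12*0/1, 1/6 + 1/12*1/6) = [1/6, 13/72)
  'e': [1/6 + 1/12*1/6, 1/6 + 1/12*2/3) = [13/72, 2/9)
  'b': [1/6 + 1/12*2/3, 1/6 + 1/12*1/1) = [2/9, 1/4) <- contains code 17/72
  emit 'b', narrow to [2/9, 1/4)

Answer: symbol=e low=1/6 high=2/3
symbol=a low=1/6 high=1/4
symbol=b low=2/9 high=1/4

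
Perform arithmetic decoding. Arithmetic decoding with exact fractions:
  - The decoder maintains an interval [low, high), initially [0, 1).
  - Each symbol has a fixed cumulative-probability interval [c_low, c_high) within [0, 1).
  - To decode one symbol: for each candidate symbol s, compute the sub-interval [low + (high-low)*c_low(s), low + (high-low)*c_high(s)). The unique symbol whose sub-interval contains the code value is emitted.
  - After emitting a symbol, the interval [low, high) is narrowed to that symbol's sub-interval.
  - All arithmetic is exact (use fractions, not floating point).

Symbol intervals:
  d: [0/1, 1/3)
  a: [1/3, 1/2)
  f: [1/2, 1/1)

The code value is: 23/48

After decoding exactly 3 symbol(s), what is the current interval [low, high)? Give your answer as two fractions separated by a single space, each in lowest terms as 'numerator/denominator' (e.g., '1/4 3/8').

Answer: 11/24 1/2

Derivation:
Step 1: interval [0/1, 1/1), width = 1/1 - 0/1 = 1/1
  'd': [0/1 + 1/1*0/1, 0/1 + 1/1*1/3) = [0/1, 1/3)
  'a': [0/1 + 1/1*1/3, 0/1 + 1/1*1/2) = [1/3, 1/2) <- contains code 23/48
  'f': [0/1 + 1/1*1/2, 0/1 + 1/1*1/1) = [1/2, 1/1)
  emit 'a', narrow to [1/3, 1/2)
Step 2: interval [1/3, 1/2), width = 1/2 - 1/3 = 1/6
  'd': [1/3 + 1/6*0/1, 1/3 + 1/6*1/3) = [1/3, 7/18)
  'a': [1/3 + 1/6*1/3, 1/3 + 1/6*1/2) = [7/18, 5/12)
  'f': [1/3 + 1/6*1/2, 1/3 + 1/6*1/1) = [5/12, 1/2) <- contains code 23/48
  emit 'f', narrow to [5/12, 1/2)
Step 3: interval [5/12, 1/2), width = 1/2 - 5/12 = 1/12
  'd': [5/12 + 1/12*0/1, 5/12 + 1/12*1/3) = [5/12, 4/9)
  'a': [5/12 + 1/12*1/3, 5/12 + 1/12*1/2) = [4/9, 11/24)
  'f': [5/12 + 1/12*1/2, 5/12 + 1/12*1/1) = [11/24, 1/2) <- contains code 23/48
  emit 'f', narrow to [11/24, 1/2)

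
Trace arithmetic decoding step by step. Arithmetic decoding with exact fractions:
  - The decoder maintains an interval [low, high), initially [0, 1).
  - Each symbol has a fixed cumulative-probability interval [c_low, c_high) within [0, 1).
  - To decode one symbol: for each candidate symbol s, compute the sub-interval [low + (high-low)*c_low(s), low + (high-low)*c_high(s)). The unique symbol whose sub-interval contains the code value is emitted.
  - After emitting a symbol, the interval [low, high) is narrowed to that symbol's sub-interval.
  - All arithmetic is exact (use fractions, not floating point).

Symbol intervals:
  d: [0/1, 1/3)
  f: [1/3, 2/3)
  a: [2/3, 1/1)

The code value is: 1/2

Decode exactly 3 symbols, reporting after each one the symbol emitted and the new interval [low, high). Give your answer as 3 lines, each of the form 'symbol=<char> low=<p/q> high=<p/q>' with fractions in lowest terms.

Answer: symbol=f low=1/3 high=2/3
symbol=f low=4/9 high=5/9
symbol=f low=13/27 high=14/27

Derivation:
Step 1: interval [0/1, 1/1), width = 1/1 - 0/1 = 1/1
  'd': [0/1 + 1/1*0/1, 0/1 + 1/1*1/3) = [0/1, 1/3)
  'f': [0/1 + 1/1*1/3, 0/1 + 1/1*2/3) = [1/3, 2/3) <- contains code 1/2
  'a': [0/1 + 1/1*2/3, 0/1 + 1/1*1/1) = [2/3, 1/1)
  emit 'f', narrow to [1/3, 2/3)
Step 2: interval [1/3, 2/3), width = 2/3 - 1/3 = 1/3
  'd': [1/3 + 1/3*0/1, 1/3 + 1/3*1/3) = [1/3, 4/9)
  'f': [1/3 + 1/3*1/3, 1/3 + 1/3*2/3) = [4/9, 5/9) <- contains code 1/2
  'a': [1/3 + 1/3*2/3, 1/3 + 1/3*1/1) = [5/9, 2/3)
  emit 'f', narrow to [4/9, 5/9)
Step 3: interval [4/9, 5/9), width = 5/9 - 4/9 = 1/9
  'd': [4/9 + 1/9*0/1, 4/9 + 1/9*1/3) = [4/9, 13/27)
  'f': [4/9 + 1/9*1/3, 4/9 + 1/9*2/3) = [13/27, 14/27) <- contains code 1/2
  'a': [4/9 + 1/9*2/3, 4/9 + 1/9*1/1) = [14/27, 5/9)
  emit 'f', narrow to [13/27, 14/27)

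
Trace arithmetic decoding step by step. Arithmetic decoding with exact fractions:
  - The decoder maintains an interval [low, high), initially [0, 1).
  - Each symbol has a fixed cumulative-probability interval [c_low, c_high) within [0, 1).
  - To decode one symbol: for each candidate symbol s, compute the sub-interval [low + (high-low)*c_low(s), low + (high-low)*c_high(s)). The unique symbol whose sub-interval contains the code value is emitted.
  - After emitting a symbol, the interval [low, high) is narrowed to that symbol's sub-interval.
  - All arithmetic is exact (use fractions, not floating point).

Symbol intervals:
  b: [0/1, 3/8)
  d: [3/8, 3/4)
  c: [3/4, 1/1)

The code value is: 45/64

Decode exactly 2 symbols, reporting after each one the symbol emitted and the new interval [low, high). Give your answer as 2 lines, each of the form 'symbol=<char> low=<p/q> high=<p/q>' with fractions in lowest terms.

Answer: symbol=d low=3/8 high=3/4
symbol=c low=21/32 high=3/4

Derivation:
Step 1: interval [0/1, 1/1), width = 1/1 - 0/1 = 1/1
  'b': [0/1 + 1/1*0/1, 0/1 + 1/1*3/8) = [0/1, 3/8)
  'd': [0/1 + 1/1*3/8, 0/1 + 1/1*3/4) = [3/8, 3/4) <- contains code 45/64
  'c': [0/1 + 1/1*3/4, 0/1 + 1/1*1/1) = [3/4, 1/1)
  emit 'd', narrow to [3/8, 3/4)
Step 2: interval [3/8, 3/4), width = 3/4 - 3/8 = 3/8
  'b': [3/8 + 3/8*0/1, 3/8 + 3/8*3/8) = [3/8, 33/64)
  'd': [3/8 + 3/8*3/8, 3/8 + 3/8*3/4) = [33/64, 21/32)
  'c': [3/8 + 3/8*3/4, 3/8 + 3/8*1/1) = [21/32, 3/4) <- contains code 45/64
  emit 'c', narrow to [21/32, 3/4)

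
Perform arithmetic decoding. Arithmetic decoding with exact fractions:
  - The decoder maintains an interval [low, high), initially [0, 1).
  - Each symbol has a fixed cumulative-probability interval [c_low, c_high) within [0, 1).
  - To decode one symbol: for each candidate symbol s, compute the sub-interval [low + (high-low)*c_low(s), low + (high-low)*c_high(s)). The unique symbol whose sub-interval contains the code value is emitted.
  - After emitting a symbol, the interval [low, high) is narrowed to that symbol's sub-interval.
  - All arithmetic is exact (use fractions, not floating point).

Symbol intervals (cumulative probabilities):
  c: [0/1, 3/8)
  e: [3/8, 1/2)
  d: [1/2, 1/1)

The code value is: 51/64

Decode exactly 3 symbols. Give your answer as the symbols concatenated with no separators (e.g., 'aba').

Step 1: interval [0/1, 1/1), width = 1/1 - 0/1 = 1/1
  'c': [0/1 + 1/1*0/1, 0/1 + 1/1*3/8) = [0/1, 3/8)
  'e': [0/1 + 1/1*3/8, 0/1 + 1/1*1/2) = [3/8, 1/2)
  'd': [0/1 + 1/1*1/2, 0/1 + 1/1*1/1) = [1/2, 1/1) <- contains code 51/64
  emit 'd', narrow to [1/2, 1/1)
Step 2: interval [1/2, 1/1), width = 1/1 - 1/2 = 1/2
  'c': [1/2 + 1/2*0/1, 1/2 + 1/2*3/8) = [1/2, 11/16)
  'e': [1/2 + 1/2*3/8, 1/2 + 1/2*1/2) = [11/16, 3/4)
  'd': [1/2 + 1/2*1/2, 1/2 + 1/2*1/1) = [3/4, 1/1) <- contains code 51/64
  emit 'd', narrow to [3/4, 1/1)
Step 3: interval [3/4, 1/1), width = 1/1 - 3/4 = 1/4
  'c': [3/4 + 1/4*0/1, 3/4 + 1/4*3/8) = [3/4, 27/32) <- contains code 51/64
  'e': [3/4 + 1/4*3/8, 3/4 + 1/4*1/2) = [27/32, 7/8)
  'd': [3/4 + 1/4*1/2, 3/4 + 1/4*1/1) = [7/8, 1/1)
  emit 'c', narrow to [3/4, 27/32)

Answer: ddc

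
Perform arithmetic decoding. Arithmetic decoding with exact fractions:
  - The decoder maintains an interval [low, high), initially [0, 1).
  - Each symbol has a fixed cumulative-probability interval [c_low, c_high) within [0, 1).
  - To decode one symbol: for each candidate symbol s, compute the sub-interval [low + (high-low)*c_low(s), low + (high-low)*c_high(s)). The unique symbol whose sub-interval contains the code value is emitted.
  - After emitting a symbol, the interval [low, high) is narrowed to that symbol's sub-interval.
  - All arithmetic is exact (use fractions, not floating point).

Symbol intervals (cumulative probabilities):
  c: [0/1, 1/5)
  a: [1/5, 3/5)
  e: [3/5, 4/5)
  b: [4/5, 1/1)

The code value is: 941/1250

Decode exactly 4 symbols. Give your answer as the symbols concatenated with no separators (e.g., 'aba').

Step 1: interval [0/1, 1/1), width = 1/1 - 0/1 = 1/1
  'c': [0/1 + 1/1*0/1, 0/1 + 1/1*1/5) = [0/1, 1/5)
  'a': [0/1 + 1/1*1/5, 0/1 + 1/1*3/5) = [1/5, 3/5)
  'e': [0/1 + 1/1*3/5, 0/1 + 1/1*4/5) = [3/5, 4/5) <- contains code 941/1250
  'b': [0/1 + 1/1*4/5, 0/1 + 1/1*1/1) = [4/5, 1/1)
  emit 'e', narrow to [3/5, 4/5)
Step 2: interval [3/5, 4/5), width = 4/5 - 3/5 = 1/5
  'c': [3/5 + 1/5*0/1, 3/5 + 1/5*1/5) = [3/5, 16/25)
  'a': [3/5 + 1/5*1/5, 3/5 + 1/5*3/5) = [16/25, 18/25)
  'e': [3/5 + 1/5*3/5, 3/5 + 1/5*4/5) = [18/25, 19/25) <- contains code 941/1250
  'b': [3/5 + 1/5*4/5, 3/5 + 1/5*1/1) = [19/25, 4/5)
  emit 'e', narrow to [18/25, 19/25)
Step 3: interval [18/25, 19/25), width = 19/25 - 18/25 = 1/25
  'c': [18/25 + 1/25*0/1, 18/25 + 1/25*1/5) = [18/25, 91/125)
  'a': [18/25 + 1/25*1/5, 18/25 + 1/25*3/5) = [91/125, 93/125)
  'e': [18/25 + 1/25*3/5, 18/25 + 1/25*4/5) = [93/125, 94/125)
  'b': [18/25 + 1/25*4/5, 18/25 + 1/25*1/1) = [94/125, 19/25) <- contains code 941/1250
  emit 'b', narrow to [94/125, 19/25)
Step 4: interval [94/125, 19/25), width = 19/25 - 94/125 = 1/125
  'c': [94/125 + 1/125*0/1, 94/125 + 1/125*1/5) = [94/125, 471/625) <- contains code 941/1250
  'a': [94/125 + 1/125*1/5, 94/125 + 1/125*3/5) = [471/625, 473/625)
  'e': [94/125 + 1/125*3/5, 94/125 + 1/125*4/5) = [473/625, 474/625)
  'b': [94/125 + 1/125*4/5, 94/125 + 1/125*1/1) = [474/625, 19/25)
  emit 'c', narrow to [94/125, 471/625)

Answer: eebc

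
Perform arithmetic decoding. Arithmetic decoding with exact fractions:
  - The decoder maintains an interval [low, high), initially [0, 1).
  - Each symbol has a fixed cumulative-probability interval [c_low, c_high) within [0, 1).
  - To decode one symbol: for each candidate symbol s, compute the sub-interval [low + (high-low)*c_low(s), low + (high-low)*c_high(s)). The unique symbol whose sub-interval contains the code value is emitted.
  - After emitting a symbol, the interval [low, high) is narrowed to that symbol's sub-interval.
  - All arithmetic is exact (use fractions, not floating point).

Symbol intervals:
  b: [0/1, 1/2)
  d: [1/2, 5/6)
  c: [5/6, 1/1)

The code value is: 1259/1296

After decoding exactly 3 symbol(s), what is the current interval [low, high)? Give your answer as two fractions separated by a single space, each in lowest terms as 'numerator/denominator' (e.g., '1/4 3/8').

Answer: 26/27 35/36

Derivation:
Step 1: interval [0/1, 1/1), width = 1/1 - 0/1 = 1/1
  'b': [0/1 + 1/1*0/1, 0/1 + 1/1*1/2) = [0/1, 1/2)
  'd': [0/1 + 1/1*1/2, 0/1 + 1/1*5/6) = [1/2, 5/6)
  'c': [0/1 + 1/1*5/6, 0/1 + 1/1*1/1) = [5/6, 1/1) <- contains code 1259/1296
  emit 'c', narrow to [5/6, 1/1)
Step 2: interval [5/6, 1/1), width = 1/1 - 5/6 = 1/6
  'b': [5/6 + 1/6*0/1, 5/6 + 1/6*1/2) = [5/6, 11/12)
  'd': [5/6 + 1/6*1/2, 5/6 + 1/6*5/6) = [11/12, 35/36) <- contains code 1259/1296
  'c': [5/6 + 1/6*5/6, 5/6 + 1/6*1/1) = [35/36, 1/1)
  emit 'd', narrow to [11/12, 35/36)
Step 3: interval [11/12, 35/36), width = 35/36 - 11/12 = 1/18
  'b': [11/12 + 1/18*0/1, 11/12 + 1/18*1/2) = [11/12, 17/18)
  'd': [11/12 + 1/18*1/2, 11/12 + 1/18*5/6) = [17/18, 26/27)
  'c': [11/12 + 1/18*5/6, 11/12 + 1/18*1/1) = [26/27, 35/36) <- contains code 1259/1296
  emit 'c', narrow to [26/27, 35/36)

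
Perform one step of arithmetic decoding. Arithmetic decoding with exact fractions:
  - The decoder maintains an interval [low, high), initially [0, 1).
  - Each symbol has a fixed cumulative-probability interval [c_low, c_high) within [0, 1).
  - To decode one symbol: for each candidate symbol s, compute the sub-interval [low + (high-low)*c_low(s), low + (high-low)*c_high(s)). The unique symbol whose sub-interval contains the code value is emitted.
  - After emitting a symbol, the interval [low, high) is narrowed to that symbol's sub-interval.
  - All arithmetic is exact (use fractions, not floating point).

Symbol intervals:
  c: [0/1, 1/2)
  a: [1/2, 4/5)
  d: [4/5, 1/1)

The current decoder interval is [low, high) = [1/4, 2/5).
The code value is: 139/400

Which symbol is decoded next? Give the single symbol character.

Answer: a

Derivation:
Interval width = high − low = 2/5 − 1/4 = 3/20
Scaled code = (code − low) / width = (139/400 − 1/4) / 3/20 = 13/20
  c: [0/1, 1/2) 
  a: [1/2, 4/5) ← scaled code falls here ✓
  d: [4/5, 1/1) 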